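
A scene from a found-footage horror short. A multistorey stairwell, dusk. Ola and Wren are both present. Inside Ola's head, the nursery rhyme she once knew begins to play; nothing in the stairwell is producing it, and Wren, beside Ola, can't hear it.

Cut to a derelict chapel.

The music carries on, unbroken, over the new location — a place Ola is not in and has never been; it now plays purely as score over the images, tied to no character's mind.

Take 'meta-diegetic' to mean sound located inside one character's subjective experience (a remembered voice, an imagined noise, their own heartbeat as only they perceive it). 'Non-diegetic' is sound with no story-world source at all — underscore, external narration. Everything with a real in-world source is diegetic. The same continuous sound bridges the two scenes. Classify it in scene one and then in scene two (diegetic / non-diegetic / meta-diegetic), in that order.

Scene one: the music exists only inside Ola's mind; Wren can't hear it → meta-diegetic.
Scene two: it's detached from Ola entirely and plays over unrelated images with no in-world source — conventional underscore → non-diegetic.

meta-diegetic, non-diegetic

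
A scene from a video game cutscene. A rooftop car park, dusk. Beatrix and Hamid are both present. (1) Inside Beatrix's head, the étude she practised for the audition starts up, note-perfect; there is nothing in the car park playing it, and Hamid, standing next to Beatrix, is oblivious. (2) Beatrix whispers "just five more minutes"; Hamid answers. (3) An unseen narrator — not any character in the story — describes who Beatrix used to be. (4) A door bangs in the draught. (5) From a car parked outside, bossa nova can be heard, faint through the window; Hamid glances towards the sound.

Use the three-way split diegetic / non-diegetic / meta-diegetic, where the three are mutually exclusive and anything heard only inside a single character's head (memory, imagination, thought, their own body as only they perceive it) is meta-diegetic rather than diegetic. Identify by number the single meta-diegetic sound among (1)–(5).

1

(1) it lives in Beatrix's subjectivity, not in the car park → meta-diegetic.
(2) spoken by a character present in the story world → diegetic.
Sound (3): external voice-over — not a character, not heard by anyone in the scene, so non-diegetic.
Sound (4): an in-world source (a door); characters could hear it, so diegetic.
(5) is diegetic: off-screen diegetic: the source is out of frame but still in the story's space.
Only (1) is meta-diegetic.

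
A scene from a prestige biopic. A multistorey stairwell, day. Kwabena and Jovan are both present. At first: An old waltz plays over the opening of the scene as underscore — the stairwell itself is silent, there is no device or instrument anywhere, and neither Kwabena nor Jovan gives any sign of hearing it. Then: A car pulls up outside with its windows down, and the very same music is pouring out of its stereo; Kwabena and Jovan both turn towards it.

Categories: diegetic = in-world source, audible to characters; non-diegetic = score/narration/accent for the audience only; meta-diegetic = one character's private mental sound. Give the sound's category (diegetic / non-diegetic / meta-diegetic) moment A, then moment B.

non-diegetic, diegetic

Moment A: no in-world source exists and no character can hear it — underscore → non-diegetic.
Moment B: the car stereo is now a real source in the story world and the characters hear it → diegetic.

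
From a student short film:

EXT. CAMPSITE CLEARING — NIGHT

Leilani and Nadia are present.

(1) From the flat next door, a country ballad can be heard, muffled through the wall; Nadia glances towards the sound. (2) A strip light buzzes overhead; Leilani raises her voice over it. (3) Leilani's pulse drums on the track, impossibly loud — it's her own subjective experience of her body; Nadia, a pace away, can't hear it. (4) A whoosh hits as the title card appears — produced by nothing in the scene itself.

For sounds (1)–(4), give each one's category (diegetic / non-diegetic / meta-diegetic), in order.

diegetic, diegetic, meta-diegetic, non-diegetic

Sound (1): the music has an off-screen but real-world source and a character hears it, so diegetic.
(2) it's the actual ambient sound of the location → diegetic.
(3) is meta-diegetic: a subjective body sound — Leilani's private perception, inaudible to Nadia.
(4) is non-diegetic: it's a sound-design accent with no in-world source; no one in the scene can hear it.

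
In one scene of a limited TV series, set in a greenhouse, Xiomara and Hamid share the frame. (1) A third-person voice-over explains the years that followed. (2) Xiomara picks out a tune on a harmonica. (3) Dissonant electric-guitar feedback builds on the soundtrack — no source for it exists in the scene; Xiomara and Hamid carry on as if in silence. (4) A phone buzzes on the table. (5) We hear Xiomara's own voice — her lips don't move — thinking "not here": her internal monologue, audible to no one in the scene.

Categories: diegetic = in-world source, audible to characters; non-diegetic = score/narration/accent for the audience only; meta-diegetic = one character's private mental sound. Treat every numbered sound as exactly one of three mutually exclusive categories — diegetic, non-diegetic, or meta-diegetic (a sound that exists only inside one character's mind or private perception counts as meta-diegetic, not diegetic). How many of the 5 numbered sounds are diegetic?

2

Sound (1): the narrator exists outside the story world, addressing only the audience, so non-diegetic.
Sound (2): the instrument and the performer are both in the scene, so diegetic.
Sound (3): nothing in the greenhouse produces it and the characters don't hear it — pure soundtrack, so non-diegetic.
Sound (4): the sound comes from a phone physically present in the location, so diegetic.
(5) is meta-diegetic: internal monologue — inside Xiomara's mind, not spoken into the scene.
Diegetic: (2), (4) — that's 2.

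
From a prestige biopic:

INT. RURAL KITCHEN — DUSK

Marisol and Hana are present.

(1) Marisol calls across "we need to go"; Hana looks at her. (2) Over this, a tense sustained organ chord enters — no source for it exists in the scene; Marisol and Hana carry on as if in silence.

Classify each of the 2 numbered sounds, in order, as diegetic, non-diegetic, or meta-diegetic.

(1) spoken by a character present in the story world → diegetic.
(2) it has no source in the story world and no character can hear it — it's underscore → non-diegetic.

diegetic, non-diegetic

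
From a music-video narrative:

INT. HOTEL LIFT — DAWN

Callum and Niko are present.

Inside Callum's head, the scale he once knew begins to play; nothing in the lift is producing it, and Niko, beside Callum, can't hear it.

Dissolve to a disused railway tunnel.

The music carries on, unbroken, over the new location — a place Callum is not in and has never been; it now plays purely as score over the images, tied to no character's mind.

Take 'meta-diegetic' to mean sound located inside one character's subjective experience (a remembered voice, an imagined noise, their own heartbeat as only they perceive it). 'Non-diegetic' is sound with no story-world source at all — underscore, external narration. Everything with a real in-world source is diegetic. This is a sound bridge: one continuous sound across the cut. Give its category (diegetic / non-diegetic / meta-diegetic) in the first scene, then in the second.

meta-diegetic, non-diegetic

Scene one: the music exists only inside Callum's mind; Niko can't hear it → meta-diegetic.
Scene two: it's detached from Callum entirely and plays over unrelated images with no in-world source — conventional underscore → non-diegetic.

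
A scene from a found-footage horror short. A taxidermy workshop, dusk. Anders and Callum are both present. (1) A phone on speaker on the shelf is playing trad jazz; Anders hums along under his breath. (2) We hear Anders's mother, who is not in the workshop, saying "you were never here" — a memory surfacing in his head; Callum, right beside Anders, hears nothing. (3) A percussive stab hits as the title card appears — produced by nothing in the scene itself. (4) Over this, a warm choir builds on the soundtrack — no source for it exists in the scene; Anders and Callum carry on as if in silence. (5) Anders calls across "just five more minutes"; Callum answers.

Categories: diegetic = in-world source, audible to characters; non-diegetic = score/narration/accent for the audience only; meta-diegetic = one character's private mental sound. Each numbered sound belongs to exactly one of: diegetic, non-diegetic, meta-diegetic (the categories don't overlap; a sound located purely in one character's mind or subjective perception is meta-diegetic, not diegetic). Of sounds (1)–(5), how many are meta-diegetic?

(1) source music from a phone on speaker, which exists in the story world → diegetic.
Sound (2): a remembered line, private to Anders — not present in the room, not audible to Callum, so meta-diegetic.
(3) an editorial stinger — it belongs to the cut, not the story world → non-diegetic.
(4) is non-diegetic: score with no on-screen or off-screen source; it exists for the audience alone.
(5) spoken by a character present in the story world → diegetic.
Meta-diegetic: (2) — that's 1.

1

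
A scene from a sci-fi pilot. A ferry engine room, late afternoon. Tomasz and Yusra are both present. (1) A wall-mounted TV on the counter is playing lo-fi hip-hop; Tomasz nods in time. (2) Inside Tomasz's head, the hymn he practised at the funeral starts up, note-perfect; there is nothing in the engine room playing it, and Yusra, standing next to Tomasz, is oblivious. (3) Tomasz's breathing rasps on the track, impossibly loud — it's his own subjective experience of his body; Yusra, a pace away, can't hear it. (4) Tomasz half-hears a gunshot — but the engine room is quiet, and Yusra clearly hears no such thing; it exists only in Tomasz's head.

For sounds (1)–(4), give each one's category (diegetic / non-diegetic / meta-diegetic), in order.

diegetic, meta-diegetic, meta-diegetic, meta-diegetic

(1) is diegetic: source music from a wall-mounted TV, which exists in the story world.
(2) is meta-diegetic: remembered music, private to Tomasz — Yusra is oblivious because it isn't in the room.
(3) is meta-diegetic: a subjective body sound — Tomasz's private perception, inaudible to Yusra.
(4) is meta-diegetic: Tomasz alone 'hears' it — an imagined sound, not present in the space.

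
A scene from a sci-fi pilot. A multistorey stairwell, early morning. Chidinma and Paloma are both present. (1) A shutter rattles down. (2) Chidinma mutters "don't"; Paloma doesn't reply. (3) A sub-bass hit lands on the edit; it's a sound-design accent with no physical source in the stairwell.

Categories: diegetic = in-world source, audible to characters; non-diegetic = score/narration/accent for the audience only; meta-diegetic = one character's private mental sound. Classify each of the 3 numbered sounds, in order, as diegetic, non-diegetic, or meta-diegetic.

diegetic, diegetic, non-diegetic

(1) is diegetic: an in-world source (a shutter); characters could hear it.
(2) is diegetic: spoken by a character present in the story world.
Sound (3): it's a sound-design accent with no in-world source; no one in the scene can hear it, so non-diegetic.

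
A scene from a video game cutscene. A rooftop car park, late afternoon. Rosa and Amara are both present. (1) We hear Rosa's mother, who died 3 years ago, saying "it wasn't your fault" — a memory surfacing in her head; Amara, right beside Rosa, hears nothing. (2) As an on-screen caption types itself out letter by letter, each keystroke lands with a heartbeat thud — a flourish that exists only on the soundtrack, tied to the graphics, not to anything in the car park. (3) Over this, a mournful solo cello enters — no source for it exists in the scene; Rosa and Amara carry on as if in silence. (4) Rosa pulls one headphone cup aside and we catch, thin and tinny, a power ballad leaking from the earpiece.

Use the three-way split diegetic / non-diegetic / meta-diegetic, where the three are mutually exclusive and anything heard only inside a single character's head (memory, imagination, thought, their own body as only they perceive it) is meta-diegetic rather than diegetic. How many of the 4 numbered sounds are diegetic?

1

Sound (1): a remembered line, private to Rosa — not present in the room, not audible to Amara, so meta-diegetic.
Sound (2): it accompanies on-screen graphics, not anything inside the story world, so non-diegetic.
(3) score with no on-screen or off-screen source; it exists for the audience alone → non-diegetic.
(4) the headphones are an on-screen source → diegetic.
So 1 of the 4 is diegetic: (4).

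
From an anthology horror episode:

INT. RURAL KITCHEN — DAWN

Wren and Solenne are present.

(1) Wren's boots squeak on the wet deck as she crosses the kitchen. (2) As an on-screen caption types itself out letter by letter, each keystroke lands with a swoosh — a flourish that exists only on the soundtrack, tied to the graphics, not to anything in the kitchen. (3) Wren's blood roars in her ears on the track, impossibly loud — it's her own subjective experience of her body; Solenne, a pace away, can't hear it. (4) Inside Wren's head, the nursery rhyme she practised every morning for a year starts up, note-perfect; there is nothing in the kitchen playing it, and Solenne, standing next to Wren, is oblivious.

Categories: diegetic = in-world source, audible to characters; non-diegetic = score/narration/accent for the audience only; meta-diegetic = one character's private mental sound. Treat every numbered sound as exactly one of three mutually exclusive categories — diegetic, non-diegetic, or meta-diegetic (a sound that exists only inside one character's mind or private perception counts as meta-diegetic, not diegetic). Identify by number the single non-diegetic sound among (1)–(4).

(1) Wren's footsteps are produced in the story world → diegetic.
Sound (2): it accompanies on-screen graphics, not anything inside the story world, so non-diegetic.
Sound (3): it's Wren's internal bodily sensation rendered as sound; only Wren 'hears' it, so meta-diegetic.
Sound (4): remembered music, private to Wren — Solenne is oblivious because it isn't in the room, so meta-diegetic.
Only (2) is non-diegetic.

2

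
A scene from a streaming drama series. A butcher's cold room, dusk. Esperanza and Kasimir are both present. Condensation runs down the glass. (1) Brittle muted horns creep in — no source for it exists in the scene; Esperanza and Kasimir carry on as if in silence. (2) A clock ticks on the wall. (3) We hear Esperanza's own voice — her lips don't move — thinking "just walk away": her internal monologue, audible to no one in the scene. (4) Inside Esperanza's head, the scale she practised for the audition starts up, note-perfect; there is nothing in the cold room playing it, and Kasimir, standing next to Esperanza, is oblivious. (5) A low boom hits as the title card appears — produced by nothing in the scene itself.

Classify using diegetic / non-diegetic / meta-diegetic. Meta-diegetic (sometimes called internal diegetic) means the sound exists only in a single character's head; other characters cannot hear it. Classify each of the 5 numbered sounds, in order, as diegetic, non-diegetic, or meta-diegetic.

non-diegetic, diegetic, meta-diegetic, meta-diegetic, non-diegetic

(1) is non-diegetic: it has no source in the story world and no character can hear it — it's underscore.
Sound (2): the sound comes from a clock physically present in the location, so diegetic.
Sound (3): internal monologue — inside Esperanza's mind, not spoken into the scene, so meta-diegetic.
(4) it lives in Esperanza's subjectivity, not in the cold room → meta-diegetic.
(5) is non-diegetic: an editorial stinger — it belongs to the cut, not the story world.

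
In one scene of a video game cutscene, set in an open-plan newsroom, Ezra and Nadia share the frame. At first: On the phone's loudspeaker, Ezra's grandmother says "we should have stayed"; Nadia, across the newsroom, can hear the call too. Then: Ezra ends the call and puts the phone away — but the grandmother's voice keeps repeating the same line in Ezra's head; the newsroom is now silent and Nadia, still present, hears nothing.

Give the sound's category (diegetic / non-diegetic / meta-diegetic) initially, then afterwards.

Initially: the loudspeaker is an in-world source; both Ezra and Nadia hear the call → diegetic.
Afterwards: with the phone off, the voice continues only as Ezra's private mental replay — Nadia can't hear it → meta-diegetic.

diegetic, meta-diegetic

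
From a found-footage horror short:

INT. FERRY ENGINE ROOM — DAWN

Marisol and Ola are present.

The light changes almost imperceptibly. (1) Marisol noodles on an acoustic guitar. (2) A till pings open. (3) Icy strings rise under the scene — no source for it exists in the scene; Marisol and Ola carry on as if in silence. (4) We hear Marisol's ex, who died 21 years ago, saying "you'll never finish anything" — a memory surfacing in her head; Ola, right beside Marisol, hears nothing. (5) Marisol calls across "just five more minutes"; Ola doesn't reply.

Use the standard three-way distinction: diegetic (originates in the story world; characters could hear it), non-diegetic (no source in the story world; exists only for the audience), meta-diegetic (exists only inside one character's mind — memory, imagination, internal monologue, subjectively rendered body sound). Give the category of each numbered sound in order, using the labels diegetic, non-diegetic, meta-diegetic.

Sound (1): Marisol is producing the music live, in the story world, so diegetic.
Sound (2): the sound comes from a till physically present in the location, so diegetic.
(3) score with no on-screen or off-screen source; it exists for the audience alone → non-diegetic.
(4) is meta-diegetic: a remembered line, private to Marisol — not present in the room, not audible to Ola.
(5) Marisol is a character speaking aloud in the scene → diegetic.

diegetic, diegetic, non-diegetic, meta-diegetic, diegetic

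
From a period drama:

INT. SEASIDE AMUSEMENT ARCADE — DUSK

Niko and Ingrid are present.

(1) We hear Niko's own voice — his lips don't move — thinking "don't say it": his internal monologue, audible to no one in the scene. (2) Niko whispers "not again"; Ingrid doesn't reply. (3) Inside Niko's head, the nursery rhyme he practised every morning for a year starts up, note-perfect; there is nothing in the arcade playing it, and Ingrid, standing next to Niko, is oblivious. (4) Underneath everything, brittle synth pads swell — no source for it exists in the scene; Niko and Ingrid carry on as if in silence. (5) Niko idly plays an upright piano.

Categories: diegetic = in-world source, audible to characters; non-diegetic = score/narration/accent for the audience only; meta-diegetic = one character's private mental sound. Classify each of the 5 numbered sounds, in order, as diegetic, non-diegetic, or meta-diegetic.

(1) is meta-diegetic: it's Niko's unspoken thought, heard only by the audience via his subjectivity.
(2) spoken by a character present in the story world → diegetic.
(3) remembered music, private to Niko — Ingrid is oblivious because it isn't in the room → meta-diegetic.
(4) score with no on-screen or off-screen source; it exists for the audience alone → non-diegetic.
Sound (5): a character is playing an upright piano on screen, so diegetic.

meta-diegetic, diegetic, meta-diegetic, non-diegetic, diegetic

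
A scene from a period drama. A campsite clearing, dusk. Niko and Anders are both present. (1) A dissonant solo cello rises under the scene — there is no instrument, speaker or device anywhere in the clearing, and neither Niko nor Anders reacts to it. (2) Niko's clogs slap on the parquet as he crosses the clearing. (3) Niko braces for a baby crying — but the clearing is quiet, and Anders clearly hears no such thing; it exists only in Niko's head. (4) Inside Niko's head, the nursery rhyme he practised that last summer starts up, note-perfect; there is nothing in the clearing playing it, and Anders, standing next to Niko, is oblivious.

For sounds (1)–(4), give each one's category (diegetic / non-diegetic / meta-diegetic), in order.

(1) score with no on-screen or off-screen source; it exists for the audience alone → non-diegetic.
(2) a character's body making contact with the set — an in-world sound → diegetic.
Sound (3): the sound is imagined by Niko; nothing in the story world is producing it and Anders can't hear it, so meta-diegetic.
(4) is meta-diegetic: the music is a memory playing inside Niko's mind alone; no real-world source, Anders can't hear it.

non-diegetic, diegetic, meta-diegetic, meta-diegetic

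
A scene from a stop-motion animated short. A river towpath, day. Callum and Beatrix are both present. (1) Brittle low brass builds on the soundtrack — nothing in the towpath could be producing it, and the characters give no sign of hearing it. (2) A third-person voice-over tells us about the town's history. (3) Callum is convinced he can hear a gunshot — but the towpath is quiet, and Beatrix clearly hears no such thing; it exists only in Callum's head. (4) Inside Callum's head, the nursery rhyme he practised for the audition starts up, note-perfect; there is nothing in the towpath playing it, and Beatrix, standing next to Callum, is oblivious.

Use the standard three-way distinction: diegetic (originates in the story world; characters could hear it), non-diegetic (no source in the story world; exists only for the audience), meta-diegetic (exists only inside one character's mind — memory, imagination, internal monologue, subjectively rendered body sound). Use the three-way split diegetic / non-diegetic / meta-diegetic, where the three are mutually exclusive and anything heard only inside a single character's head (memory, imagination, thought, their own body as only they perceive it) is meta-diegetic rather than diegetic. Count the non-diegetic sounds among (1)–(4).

2

(1) is non-diegetic: it has no source in the story world and no character can hear it — it's underscore.
(2) is non-diegetic: the narrator exists outside the story world, addressing only the audience.
(3) is meta-diegetic: the sound is imagined by Callum; nothing in the story world is producing it and Beatrix can't hear it.
(4) is meta-diegetic: remembered music, private to Callum — Beatrix is oblivious because it isn't in the room.
Non-diegetic: (1), (2) — that's 2.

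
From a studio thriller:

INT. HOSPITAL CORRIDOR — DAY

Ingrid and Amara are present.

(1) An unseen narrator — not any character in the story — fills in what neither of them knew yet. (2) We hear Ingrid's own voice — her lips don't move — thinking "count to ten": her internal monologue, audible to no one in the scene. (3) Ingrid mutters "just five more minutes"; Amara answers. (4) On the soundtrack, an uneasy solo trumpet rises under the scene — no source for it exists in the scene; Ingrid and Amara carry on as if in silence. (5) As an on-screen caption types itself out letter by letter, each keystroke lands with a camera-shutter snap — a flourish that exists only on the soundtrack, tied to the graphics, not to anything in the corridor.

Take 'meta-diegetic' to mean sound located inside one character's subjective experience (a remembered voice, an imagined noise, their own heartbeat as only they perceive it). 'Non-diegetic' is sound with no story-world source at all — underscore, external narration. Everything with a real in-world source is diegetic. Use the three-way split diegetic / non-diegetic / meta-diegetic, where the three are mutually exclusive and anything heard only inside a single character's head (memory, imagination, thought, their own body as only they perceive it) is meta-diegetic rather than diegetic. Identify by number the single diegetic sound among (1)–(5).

(1) commentary laid over the scene from outside the fiction → non-diegetic.
Sound (2): internal monologue — inside Ingrid's mind, not spoken into the scene, so meta-diegetic.
Sound (3): spoken by a character present in the story world, so diegetic.
Sound (4): nothing in the corridor produces it and the characters don't hear it — pure soundtrack, so non-diegetic.
(5) is non-diegetic: sound married to a title/caption — outside the diegesis by definition.
Only (3) is diegetic.

3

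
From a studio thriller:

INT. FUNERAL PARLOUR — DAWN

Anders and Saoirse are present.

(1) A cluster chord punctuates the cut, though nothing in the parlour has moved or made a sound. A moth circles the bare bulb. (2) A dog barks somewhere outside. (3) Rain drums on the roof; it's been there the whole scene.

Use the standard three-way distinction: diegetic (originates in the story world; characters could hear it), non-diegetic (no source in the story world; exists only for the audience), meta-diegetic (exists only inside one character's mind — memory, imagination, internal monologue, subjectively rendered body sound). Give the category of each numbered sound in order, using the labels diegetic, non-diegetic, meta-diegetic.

(1) it's a sound-design accent with no in-world source; no one in the scene can hear it → non-diegetic.
(2) is diegetic: the sound comes from a dog physically present in the location.
(3) is diegetic: it's the actual ambient sound of the location.

non-diegetic, diegetic, diegetic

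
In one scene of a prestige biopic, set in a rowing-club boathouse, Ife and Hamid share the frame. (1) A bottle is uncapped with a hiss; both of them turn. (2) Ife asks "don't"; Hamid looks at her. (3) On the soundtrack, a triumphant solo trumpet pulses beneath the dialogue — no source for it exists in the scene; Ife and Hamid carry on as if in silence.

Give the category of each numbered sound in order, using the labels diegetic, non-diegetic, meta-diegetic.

diegetic, diegetic, non-diegetic

Sound (1): a bottle is a real object/event in the scene's world, so diegetic.
(2) is diegetic: on-screen dialogue — Ife speaks and Hamid is there to hear.
(3) is non-diegetic: nothing in the boathouse produces it and the characters don't hear it — pure soundtrack.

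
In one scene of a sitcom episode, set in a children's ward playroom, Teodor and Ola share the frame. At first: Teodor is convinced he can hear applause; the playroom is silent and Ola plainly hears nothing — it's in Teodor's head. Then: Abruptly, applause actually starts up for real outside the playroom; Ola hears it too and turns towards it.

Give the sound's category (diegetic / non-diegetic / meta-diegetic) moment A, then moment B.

Moment A: only Teodor 'hears' it — imagined, in his mind → meta-diegetic.
Moment B: now there's a real external source and Ola hears it too — in the story world → diegetic.

meta-diegetic, diegetic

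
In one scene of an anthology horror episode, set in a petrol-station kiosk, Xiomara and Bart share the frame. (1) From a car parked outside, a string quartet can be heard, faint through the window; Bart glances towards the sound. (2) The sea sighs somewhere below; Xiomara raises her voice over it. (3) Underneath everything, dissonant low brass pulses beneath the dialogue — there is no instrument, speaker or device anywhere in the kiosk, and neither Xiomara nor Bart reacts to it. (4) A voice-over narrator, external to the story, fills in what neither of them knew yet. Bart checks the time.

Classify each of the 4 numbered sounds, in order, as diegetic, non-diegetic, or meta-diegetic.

diegetic, diegetic, non-diegetic, non-diegetic

(1) is diegetic: it's coming from a car parked outside — a location within the story world — and Bart reacts.
Sound (2): the sea is part of the location's real environment, so diegetic.
Sound (3): nothing in the kiosk produces it and the characters don't hear it — pure soundtrack, so non-diegetic.
(4) the narrator exists outside the story world, addressing only the audience → non-diegetic.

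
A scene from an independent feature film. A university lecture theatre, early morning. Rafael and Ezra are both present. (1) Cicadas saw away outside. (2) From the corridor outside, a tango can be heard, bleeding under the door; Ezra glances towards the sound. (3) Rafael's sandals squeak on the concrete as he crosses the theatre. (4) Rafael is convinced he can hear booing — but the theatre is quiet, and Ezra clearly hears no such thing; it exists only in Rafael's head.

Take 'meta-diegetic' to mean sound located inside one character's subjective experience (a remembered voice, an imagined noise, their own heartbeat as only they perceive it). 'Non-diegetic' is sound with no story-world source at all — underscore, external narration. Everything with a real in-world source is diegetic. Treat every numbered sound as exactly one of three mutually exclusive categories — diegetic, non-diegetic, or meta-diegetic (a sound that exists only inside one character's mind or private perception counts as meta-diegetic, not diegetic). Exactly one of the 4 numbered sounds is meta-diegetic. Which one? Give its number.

Sound (1): ambient/room sound belonging to the story's physical space, so diegetic.
(2) the music has an off-screen but real-world source and a character hears it → diegetic.
(3) a character's body making contact with the set — an in-world sound → diegetic.
(4) subjective to Rafael: the theatre is silent and Ezra hears nothing → meta-diegetic.
Only (4) is meta-diegetic.

4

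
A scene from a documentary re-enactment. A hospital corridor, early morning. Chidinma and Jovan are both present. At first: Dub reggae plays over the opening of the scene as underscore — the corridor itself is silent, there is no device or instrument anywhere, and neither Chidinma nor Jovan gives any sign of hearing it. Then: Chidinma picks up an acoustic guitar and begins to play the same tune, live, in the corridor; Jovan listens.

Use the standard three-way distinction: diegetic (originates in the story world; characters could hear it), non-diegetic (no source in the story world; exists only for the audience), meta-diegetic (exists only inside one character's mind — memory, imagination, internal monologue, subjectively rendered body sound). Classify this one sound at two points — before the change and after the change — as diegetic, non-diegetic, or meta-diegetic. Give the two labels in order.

non-diegetic, diegetic

Before the change: no in-world source exists and no character can hear it — underscore → non-diegetic.
After the change: an acoustic guitar is now a real source in the story world and the characters hear it → diegetic.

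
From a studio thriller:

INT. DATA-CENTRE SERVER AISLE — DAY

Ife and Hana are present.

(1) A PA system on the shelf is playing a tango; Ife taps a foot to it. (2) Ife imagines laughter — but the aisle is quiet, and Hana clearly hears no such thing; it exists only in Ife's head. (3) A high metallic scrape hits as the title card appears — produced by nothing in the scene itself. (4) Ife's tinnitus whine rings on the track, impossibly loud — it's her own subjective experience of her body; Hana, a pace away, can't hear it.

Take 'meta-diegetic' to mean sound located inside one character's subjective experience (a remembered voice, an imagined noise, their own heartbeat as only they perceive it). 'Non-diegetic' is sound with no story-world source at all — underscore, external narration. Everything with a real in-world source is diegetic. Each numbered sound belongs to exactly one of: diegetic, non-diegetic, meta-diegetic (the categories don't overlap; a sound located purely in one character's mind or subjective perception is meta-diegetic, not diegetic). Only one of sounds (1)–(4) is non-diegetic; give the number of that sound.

3

Sound (1): the music comes from an on-screen device that Ife responds to, so diegetic.
Sound (2): subjective to Ife: the aisle is silent and Hana hears nothing, so meta-diegetic.
Sound (3): nothing in the scene produces it; it's an accent added for the audience, so non-diegetic.
Sound (4): it's Ife's internal bodily sensation rendered as sound; only Ife 'hears' it, so meta-diegetic.
Only (3) is non-diegetic.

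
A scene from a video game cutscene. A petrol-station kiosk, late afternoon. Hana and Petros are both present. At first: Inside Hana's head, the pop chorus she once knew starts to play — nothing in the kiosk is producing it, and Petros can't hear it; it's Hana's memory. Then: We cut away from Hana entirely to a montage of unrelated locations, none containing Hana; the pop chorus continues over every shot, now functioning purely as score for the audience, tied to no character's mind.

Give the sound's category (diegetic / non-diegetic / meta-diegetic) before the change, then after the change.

meta-diegetic, non-diegetic

Before the change: the music lives inside Hana's mind alone; Petros can't hear it → meta-diegetic.
After the change: once it plays over shots Hana isn't in, detached from any character's subjectivity, it's conventional underscore → non-diegetic.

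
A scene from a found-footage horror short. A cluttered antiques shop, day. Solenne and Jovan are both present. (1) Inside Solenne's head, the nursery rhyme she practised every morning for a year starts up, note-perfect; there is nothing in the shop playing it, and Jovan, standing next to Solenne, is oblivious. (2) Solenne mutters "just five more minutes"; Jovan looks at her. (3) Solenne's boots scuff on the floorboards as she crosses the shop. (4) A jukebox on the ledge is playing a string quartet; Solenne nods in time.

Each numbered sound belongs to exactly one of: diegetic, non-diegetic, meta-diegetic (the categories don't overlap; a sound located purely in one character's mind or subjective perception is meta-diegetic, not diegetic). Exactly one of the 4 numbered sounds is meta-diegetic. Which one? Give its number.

(1) remembered music, private to Solenne — Jovan is oblivious because it isn't in the room → meta-diegetic.
Sound (2): Solenne is a character speaking aloud in the scene, so diegetic.
(3) is diegetic: Solenne's footsteps are produced in the story world.
(4) is diegetic: a jukebox is a physical source in the scene and Solenne reacts to it.
Only (1) is meta-diegetic.

1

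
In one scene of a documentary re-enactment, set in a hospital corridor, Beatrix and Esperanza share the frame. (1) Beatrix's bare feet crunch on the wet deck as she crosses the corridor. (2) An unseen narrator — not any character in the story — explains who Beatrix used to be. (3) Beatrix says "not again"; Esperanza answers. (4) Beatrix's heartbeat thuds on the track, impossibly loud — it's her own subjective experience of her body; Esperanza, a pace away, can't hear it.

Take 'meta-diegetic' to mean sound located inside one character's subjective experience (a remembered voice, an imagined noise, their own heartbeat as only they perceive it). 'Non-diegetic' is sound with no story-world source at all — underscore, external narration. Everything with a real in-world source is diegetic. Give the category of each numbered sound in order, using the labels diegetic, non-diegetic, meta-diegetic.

diegetic, non-diegetic, diegetic, meta-diegetic

Sound (1): Beatrix's footsteps are produced in the story world, so diegetic.
Sound (2): external voice-over — not a character, not heard by anyone in the scene, so non-diegetic.
Sound (3): on-screen dialogue — Beatrix speaks and Esperanza is there to hear, so diegetic.
(4) it's Beatrix's internal bodily sensation rendered as sound; only Beatrix 'hears' it → meta-diegetic.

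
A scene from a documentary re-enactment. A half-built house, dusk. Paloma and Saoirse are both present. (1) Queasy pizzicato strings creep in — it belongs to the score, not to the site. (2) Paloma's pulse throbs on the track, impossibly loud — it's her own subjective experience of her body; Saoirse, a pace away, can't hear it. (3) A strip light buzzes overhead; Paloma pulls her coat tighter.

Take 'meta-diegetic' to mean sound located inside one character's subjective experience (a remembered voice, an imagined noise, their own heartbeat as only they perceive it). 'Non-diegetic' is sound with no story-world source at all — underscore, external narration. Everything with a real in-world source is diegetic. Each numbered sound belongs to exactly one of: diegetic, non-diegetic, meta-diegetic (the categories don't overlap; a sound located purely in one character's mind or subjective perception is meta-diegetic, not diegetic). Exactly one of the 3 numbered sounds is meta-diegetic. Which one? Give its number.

2

(1) is non-diegetic: nothing in the site produces it and the characters don't hear it — pure soundtrack.
(2) is meta-diegetic: a subjective body sound — Paloma's private perception, inaudible to Saoirse.
(3) is diegetic: it's the actual ambient sound of the location.
Only (2) is meta-diegetic.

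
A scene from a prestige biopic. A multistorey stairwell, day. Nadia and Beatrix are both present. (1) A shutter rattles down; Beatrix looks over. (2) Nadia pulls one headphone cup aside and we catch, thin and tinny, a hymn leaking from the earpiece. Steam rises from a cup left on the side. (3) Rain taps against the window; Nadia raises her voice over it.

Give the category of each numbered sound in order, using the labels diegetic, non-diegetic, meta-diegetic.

diegetic, diegetic, diegetic

(1) the sound comes from a shutter physically present in the location → diegetic.
(2) the earpiece is a real device on Nadia's head — source music → diegetic.
Sound (3): it's the actual ambient sound of the location, so diegetic.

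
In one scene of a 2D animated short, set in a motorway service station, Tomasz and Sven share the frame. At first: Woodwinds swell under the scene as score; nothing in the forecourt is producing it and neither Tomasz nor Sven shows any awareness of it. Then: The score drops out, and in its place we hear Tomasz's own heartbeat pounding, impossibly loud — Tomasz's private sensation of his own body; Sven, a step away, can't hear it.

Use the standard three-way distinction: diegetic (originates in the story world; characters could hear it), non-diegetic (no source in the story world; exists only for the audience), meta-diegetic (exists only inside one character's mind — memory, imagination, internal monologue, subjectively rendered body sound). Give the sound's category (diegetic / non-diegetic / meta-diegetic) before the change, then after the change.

Before the change: underscore with no in-world source, inaudible to the characters → non-diegetic.
After the change: the body sound is Tomasz's subjective perception alone — Sven can't hear it → meta-diegetic.

non-diegetic, meta-diegetic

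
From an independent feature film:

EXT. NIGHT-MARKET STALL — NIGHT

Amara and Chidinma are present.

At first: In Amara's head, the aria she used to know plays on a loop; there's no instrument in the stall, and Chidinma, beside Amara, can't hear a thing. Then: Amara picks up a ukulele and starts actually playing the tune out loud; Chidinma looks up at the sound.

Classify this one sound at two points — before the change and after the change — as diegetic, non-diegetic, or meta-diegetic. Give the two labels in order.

meta-diegetic, diegetic

Before the change: the tune exists only as Amara's private memory; Chidinma can't hear it → meta-diegetic.
After the change: Amara is now producing it live on a ukulele, in the room, and Chidinma hears it → diegetic.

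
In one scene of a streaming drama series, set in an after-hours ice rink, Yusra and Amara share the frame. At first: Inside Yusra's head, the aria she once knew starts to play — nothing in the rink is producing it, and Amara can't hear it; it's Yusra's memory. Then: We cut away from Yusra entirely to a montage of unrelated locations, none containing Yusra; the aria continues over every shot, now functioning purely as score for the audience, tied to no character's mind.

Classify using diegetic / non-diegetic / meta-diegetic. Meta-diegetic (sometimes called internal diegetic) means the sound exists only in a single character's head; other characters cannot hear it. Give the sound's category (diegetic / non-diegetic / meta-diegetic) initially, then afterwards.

meta-diegetic, non-diegetic

Initially: the music lives inside Yusra's mind alone; Amara can't hear it → meta-diegetic.
Afterwards: once it plays over shots Yusra isn't in, detached from any character's subjectivity, it's conventional underscore → non-diegetic.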